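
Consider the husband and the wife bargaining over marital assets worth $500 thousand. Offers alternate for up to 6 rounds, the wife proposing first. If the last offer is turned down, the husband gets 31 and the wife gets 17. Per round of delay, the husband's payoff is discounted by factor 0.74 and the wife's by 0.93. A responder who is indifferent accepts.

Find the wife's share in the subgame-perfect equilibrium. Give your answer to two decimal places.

286.99

Round 6 (the husband proposes): the wife gets 17 if talks fail, so the husband offers 17 and keeps 483.
Round 5 (the wife proposes): the husband can get 483 next round, worth 0.74 × 483 = 357.42 now; the wife offers that and keeps 142.58.
Round 4 (the husband proposes): the wife can get 142.58 next round, worth 0.93 × 142.58 = 132.5994 now. The husband offers 132.5994 and keeps 500 − 132.5994 = 367.4006.
Round 3 (the wife proposes): the husband can get 367.4006 next round, worth 0.74 × 367.4006 = 271.876444 now; the wife offers that and keeps 228.123556.
Round 2 (the husband proposes): the wife can get 228.123556 next round, worth 0.93 × 228.123556 = 212.15490708 now, so the husband offers 212.15490708, keeping 287.84509292.
Round 1 (the wife proposes): the husband can get 287.84509292 next round, worth 0.74 × 287.84509292 = 213.0053687608 now; the wife offers that and keeps 286.9946312392.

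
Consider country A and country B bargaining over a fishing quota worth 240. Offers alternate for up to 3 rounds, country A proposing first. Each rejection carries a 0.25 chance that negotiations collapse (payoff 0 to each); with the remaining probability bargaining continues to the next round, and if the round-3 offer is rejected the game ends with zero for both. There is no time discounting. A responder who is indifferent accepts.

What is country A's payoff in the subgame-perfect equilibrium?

Round 3 (country A proposes): country B will accept anything ≥ 0, so country A offers 0 and keeps 240.
Round 2 (country B proposes): rejecting gives country A an expected 0.75 × 240 = 180, so country B offers 180, keeping 60.
Round 1 (country A proposes): rejecting gives country B an expected 0.75 × 60 = 45, so country A offers 45, keeping 195.

195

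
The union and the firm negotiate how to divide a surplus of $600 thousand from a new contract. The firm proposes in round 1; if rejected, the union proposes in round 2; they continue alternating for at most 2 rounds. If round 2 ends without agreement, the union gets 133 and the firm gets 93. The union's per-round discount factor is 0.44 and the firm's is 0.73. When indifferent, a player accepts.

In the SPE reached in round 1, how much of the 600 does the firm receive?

376.92

Round 2 (the union proposes): the firm gets 93 if talks fail, so the union offers 93 and keeps 507.
Round 1 (the firm proposes): the union can get 507 next round, worth 0.44 × 507 = 223.08 now, so the firm offers 223.08, keeping 376.92.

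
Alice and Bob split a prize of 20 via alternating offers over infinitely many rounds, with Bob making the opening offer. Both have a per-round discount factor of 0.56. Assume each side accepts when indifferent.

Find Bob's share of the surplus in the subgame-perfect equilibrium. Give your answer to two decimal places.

12.82

In a stationary SPE each proposer offers the other exactly their discounted continuation value.
If Bob keeps x when proposing and Alice keeps y when proposing, then x = 20 − 0.56y and y = 20 − 0.56x.
Solving: x = 20(1 − 0.56) / (1 − 0.56·0.56) = 8.8 / 0.6864 ≈ 12.8205.
Alice gets 20 − 12.8205 ≈ 7.1795.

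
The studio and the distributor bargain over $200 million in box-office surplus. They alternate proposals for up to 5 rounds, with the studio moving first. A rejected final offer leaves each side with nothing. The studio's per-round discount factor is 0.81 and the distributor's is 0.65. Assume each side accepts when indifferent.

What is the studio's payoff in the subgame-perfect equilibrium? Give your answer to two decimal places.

162.30

Round 5 (the studio proposes): the distributor will accept anything ≥ 0, so the studio offers 0 and keeps 200.
Round 4 (the distributor proposes): the studio can get 200 next round, worth 0.81 × 200 = 162 now, so the distributor offers 162, keeping 38.
Round 3 (the studio proposes): the distributor can get 38 next round, worth 0.65 × 38 = 24.7 now. The studio offers 24.7 and keeps 200 − 24.7 = 175.3.
Round 2 (the distributor proposes): the studio can get 175.3 next round, worth 0.81 × 175.3 = 141.993 now; the distributor offers that and keeps 58.007.
Round 1 (the studio proposes): the distributor can get 58.007 next round, worth 0.65 × 58.007 = 37.70455 now; the studio offers that and keeps 162.29545.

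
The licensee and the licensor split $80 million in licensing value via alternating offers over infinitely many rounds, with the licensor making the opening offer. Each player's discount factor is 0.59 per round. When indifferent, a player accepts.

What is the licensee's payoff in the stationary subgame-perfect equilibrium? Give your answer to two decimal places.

29.69

Let x be the licensor's share when the licensor proposes and y be the licensee's share when the licensee proposes.
The licensee accepts iff offered ≥ 0.59·y, so x = 80 − 0.59y. Symmetrically y = 80 − 0.59x.
Substituting: x = 80 − 0.59(80 − 0.59x), giving x(1 − 0.59·0.59) = 80(1 − 0.59).
So x = 80 × 0.41 / 0.6519 ≈ 50.3145, and the licensee receives 80 − x ≈ 29.6855.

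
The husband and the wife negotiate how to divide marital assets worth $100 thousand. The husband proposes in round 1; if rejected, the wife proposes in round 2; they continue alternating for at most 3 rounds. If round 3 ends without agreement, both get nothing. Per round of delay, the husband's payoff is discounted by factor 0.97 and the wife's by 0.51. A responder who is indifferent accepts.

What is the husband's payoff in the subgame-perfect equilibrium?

Round 3 (the husband proposes): the wife will accept anything ≥ 0, so the husband offers 0 and keeps 100.
Round 2 (the wife proposes): the husband can get 100 next round, worth 0.97 × 100 = 97 now. The wife offers 97 and keeps 100 − 97 = 3.
Round 1 (the husband proposes): the wife can get 3 next round, worth 0.51 × 3 = 1.53 now. The husband offers 1.53 and keeps 100 − 1.53 = 98.47.

98.47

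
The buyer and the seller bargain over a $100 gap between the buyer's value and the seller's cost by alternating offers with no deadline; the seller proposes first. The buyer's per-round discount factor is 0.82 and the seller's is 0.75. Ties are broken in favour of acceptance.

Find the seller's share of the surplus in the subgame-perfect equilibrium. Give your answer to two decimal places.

Let x be the seller's share when the seller proposes and y be the buyer's share when the buyer proposes.
The buyer accepts iff offered ≥ 0.82·y, so x = 100 − 0.82y. Symmetrically y = 100 − 0.75x.
Substituting: x = 100 − 0.82(100 − 0.75x), giving x(1 − 0.75·0.82) = 100(1 − 0.82).
So x = 100 × 0.18 / 0.385 ≈ 46.7532, and the buyer receives 100 − x ≈ 53.2468.

46.75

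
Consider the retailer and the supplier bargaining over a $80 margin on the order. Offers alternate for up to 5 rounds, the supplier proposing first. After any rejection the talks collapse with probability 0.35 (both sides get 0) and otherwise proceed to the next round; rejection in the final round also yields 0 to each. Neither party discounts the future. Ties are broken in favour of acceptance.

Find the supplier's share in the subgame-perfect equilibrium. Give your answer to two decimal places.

54.11

By backward induction:
Round 5 (the supplier proposes): the retailer will accept anything ≥ 0, so the supplier offers 0 and keeps 80.
Round 4 (the retailer proposes): rejecting gives the supplier an expected 0.65 × 80 = 52. The retailer offers 52 and keeps 80 − 52 = 28.
Round 3 (the supplier proposes): rejecting gives the retailer an expected 0.65 × 28 = 18.2; the supplier offers that and keeps 61.8.
Round 2 (the retailer proposes): rejecting gives the supplier an expected 0.65 × 61.8 = 40.17. The retailer offers 40.17 and keeps 80 − 40.17 = 39.83.
Round 1 (the supplier proposes): rejecting gives the retailer an expected 0.65 × 39.83 = 25.8895, so the supplier offers 25.8895, keeping 54.1105.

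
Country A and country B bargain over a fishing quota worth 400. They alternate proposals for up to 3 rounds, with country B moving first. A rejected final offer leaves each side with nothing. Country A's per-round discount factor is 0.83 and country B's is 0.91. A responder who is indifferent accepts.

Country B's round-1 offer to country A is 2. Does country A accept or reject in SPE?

Reject

Round 3 (country B proposes): rejection yields 0 for country A; country B offers 0 and keeps 400.
Round 2 (country A proposes): country B can get 400 next round, worth 0.91 × 400 = 364 now, so country A offers 364, keeping 36.
So by rejecting in round 1, country A gets 36 next round, worth 0.83 × 36 = 29.88 now.
Offer 2 < 29.88, so country A rejects.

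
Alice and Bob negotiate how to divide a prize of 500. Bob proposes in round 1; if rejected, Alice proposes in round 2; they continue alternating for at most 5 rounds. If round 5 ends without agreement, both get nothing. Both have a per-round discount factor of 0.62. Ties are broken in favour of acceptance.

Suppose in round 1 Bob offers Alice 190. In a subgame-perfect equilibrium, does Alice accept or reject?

Work out Alice's continuation value if the offer is rejected.
Round 5 (Bob proposes): Alice will accept anything ≥ 0, so Bob offers 0 and keeps 500.
Round 4 (Alice proposes): Bob can get 500 next round, worth 0.62 × 500 = 310 now; Alice offers that and keeps 190.
Round 3 (Bob proposes): Alice can get 190 next round, worth 0.62 × 190 = 117.8 now. Bob offers 117.8 and keeps 500 − 117.8 = 382.2.
Round 2 (Alice proposes): Bob can get 382.2 next round, worth 0.62 × 382.2 = 236.964 now. Alice offers 236.964 and keeps 500 − 236.964 = 263.036.
So by rejecting in round 1, Alice gets 263.036 next round, worth 0.62 × 263.036 = 163.08232 now.
Offer 190 ≥ 163.08232, so Alice accepts.

Accept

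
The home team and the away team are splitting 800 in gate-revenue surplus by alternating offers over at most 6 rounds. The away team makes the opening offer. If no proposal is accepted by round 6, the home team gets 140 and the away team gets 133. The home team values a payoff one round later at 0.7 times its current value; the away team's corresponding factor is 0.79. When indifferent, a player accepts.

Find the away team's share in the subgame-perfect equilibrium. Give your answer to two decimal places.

474.58

Solve by backward induction from round 6.
Round 6 (the home team proposes): the away team gets 133 if talks fail, so the home team offers 133 and keeps 667.
Round 5 (the away team proposes): the home team can get 667 next round, worth 0.7 × 667 = 466.9 now; the away team offers that and keeps 333.1.
Round 4 (the home team proposes): the away team can get 333.1 next round, worth 0.79 × 333.1 = 263.149 now; the home team offers that and keeps 536.851.
Round 3 (the away team proposes): the home team can get 536.851 next round, worth 0.7 × 536.851 = 375.7957 now. The away team offers 375.7957 and keeps 800 − 375.7957 = 424.2043.
Round 2 (the home team proposes): the away team can get 424.2043 next round, worth 0.79 × 424.2043 = 335.121397 now, so the home team offers 335.121397, keeping 464.878603.
Round 1 (the away team proposes): the home team can get 464.878603 next round, worth 0.7 × 464.878603 = 325.4150221 now. The away team offers 325.4150221 and keeps 800 − 325.4150221 = 474.5849779.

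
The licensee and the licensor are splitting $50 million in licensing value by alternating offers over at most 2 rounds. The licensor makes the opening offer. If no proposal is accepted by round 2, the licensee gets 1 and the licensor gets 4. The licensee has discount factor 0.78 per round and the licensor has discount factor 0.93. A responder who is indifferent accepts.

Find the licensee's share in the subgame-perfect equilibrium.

35.88

Round 2 (the licensee proposes): the licensor gets 4 if talks fail, so the licensee offers 4 and keeps 46.
Round 1 (the licensor proposes): the licensee can get 46 next round, worth 0.78 × 46 = 35.88 now; the licensor offers that and keeps 14.12.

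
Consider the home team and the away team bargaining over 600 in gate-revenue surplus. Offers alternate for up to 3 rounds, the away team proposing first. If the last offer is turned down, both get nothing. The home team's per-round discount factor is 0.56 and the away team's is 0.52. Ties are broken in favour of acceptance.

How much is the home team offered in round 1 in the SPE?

By backward induction:
Round 3 (the away team proposes): rejection yields 0 for the home team; the away team offers 0 and keeps 600.
Round 2 (the home team proposes): the away team can get 600 next round, worth 0.52 × 600 = 312 now, so the home team offers 312, keeping 288.
Round 1 (the away team proposes): the home team can get 288 next round, worth 0.56 × 288 = 161.28 now; the away team offers that and keeps 438.72.

161.28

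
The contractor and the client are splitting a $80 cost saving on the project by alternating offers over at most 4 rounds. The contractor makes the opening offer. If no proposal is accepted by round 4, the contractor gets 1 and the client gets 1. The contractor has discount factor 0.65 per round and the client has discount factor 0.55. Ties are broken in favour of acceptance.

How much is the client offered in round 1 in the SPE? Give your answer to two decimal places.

30.93

Solve by backward induction from round 4.
Round 4 (the client proposes): the contractor gets 1 if talks fail, so the client offers 1 and keeps 79.
Round 3 (the contractor proposes): the client can get 79 next round, worth 0.55 × 79 = 43.45 now. The contractor offers 43.45 and keeps 80 − 43.45 = 36.55.
Round 2 (the client proposes): the contractor can get 36.55 next round, worth 0.65 × 36.55 = 23.7575 now. The client offers 23.7575 and keeps 80 − 23.7575 = 56.2425.
Round 1 (the contractor proposes): the client can get 56.2425 next round, worth 0.55 × 56.2425 = 30.933375 now, so the contractor offers 30.933375, keeping 49.066625.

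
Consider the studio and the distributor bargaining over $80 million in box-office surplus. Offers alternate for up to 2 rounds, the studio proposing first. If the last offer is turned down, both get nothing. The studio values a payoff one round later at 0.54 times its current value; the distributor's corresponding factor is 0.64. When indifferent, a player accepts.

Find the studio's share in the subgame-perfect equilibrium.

Round 2 (the distributor proposes): the studio will accept anything ≥ 0, so the distributor offers 0 and keeps 80.
Round 1 (the studio proposes): the distributor can get 80 next round, worth 0.64 × 80 = 51.2 now, so the studio offers 51.2, keeping 28.8.

28.8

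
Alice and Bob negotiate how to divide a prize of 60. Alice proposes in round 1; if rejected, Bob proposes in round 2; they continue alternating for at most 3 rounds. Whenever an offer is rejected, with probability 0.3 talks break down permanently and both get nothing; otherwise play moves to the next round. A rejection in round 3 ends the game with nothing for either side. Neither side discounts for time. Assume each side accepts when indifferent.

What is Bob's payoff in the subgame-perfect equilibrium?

12.6

By backward induction:
Round 3 (Alice proposes): Bob will accept anything ≥ 0, so Alice offers 0 and keeps 60.
Round 2 (Bob proposes): rejecting gives Alice an expected 0.7 × 60 = 42; Bob offers that and keeps 18.
Round 1 (Alice proposes): rejecting gives Bob an expected 0.7 × 18 = 12.6. Alice offers 12.6 and keeps 60 − 12.6 = 47.4.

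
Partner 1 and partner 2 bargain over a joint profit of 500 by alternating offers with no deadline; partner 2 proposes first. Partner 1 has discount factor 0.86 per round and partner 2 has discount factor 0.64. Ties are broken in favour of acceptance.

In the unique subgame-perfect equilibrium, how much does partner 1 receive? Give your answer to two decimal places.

344.31

When partner 2 proposes, partner 1 accepts any offer worth at least 0.86 times what partner 1 would get by proposing next round; and vice versa.
This gives x = 500 − 0.86y and y = 500 − 0.64x, where x and y are each side's share when it proposes.
Hence (1 − 0.86·0.64)x = 500(1 − 0.86), i.e. 0.4496·x = 70.
x ≈ 155.6940; partner 1's share is 500 − x ≈ 344.3060.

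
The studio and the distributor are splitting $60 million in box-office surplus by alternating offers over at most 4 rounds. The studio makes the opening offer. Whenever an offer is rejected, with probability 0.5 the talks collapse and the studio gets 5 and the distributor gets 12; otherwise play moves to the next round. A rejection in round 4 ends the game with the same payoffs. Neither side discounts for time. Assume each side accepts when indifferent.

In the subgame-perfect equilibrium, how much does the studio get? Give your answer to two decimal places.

Round 4 (the distributor proposes): the studio gets 5 if talks fail, so the distributor offers 5 and keeps 55.
Round 3 (the studio proposes): rejecting gives the distributor an expected 0.5 × 55 + 0.5 × 12 = 33.5; the studio offers that and keeps 26.5.
Round 2 (the distributor proposes): rejecting gives the studio an expected 0.5 × 26.5 + 0.5 × 5 = 15.75; the distributor offers that and keeps 44.25.
Round 1 (the studio proposes): rejecting gives the distributor an expected 0.5 × 44.25 + 0.5 × 12 = 28.125. The studio offers 28.125 and keeps 60 − 28.125 = 31.875.

31.88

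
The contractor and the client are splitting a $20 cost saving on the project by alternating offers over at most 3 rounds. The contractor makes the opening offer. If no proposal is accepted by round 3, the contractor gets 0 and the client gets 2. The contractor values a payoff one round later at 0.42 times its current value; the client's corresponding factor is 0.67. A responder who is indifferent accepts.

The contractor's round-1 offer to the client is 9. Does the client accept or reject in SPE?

Accept

Work out the client's continuation value if the offer is rejected.
Round 3 (the contractor proposes): the client gets 2 if talks fail, so the contractor offers 2 and keeps 18.
Round 2 (the client proposes): the contractor can get 18 next round, worth 0.42 × 18 = 7.56 now; the client offers that and keeps 12.44.
So by rejecting in round 1, the client gets 12.44 next round, worth 0.67 × 12.44 = 8.3348 now.
Offer 9 ≥ 8.3348, so the client accepts.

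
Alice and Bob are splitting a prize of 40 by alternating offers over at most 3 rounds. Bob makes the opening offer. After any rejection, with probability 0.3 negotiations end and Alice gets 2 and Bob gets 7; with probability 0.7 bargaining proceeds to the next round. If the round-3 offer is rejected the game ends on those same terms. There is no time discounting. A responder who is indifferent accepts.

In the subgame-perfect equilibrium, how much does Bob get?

By backward induction:
Round 3 (Bob proposes): Alice gets 2 if talks fail, so Bob offers 2 and keeps 38.
Round 2 (Alice proposes): rejecting gives Bob an expected 0.7 × 38 + 0.3 × 7 = 28.7. Alice offers 28.7 and keeps 40 − 28.7 = 11.3.
Round 1 (Bob proposes): rejecting gives Alice an expected 0.7 × 11.3 + 0.3 × 2 = 8.51. Bob offers 8.51 and keeps 40 − 8.51 = 31.49.

31.49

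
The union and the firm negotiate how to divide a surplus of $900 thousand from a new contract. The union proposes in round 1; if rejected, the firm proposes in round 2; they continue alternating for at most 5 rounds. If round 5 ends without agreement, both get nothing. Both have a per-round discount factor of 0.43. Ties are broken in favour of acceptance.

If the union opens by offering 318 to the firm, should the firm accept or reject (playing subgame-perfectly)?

Round 5 (the union proposes): the firm will accept anything ≥ 0, so the union offers 0 and keeps 900.
Round 4 (the firm proposes): the union can get 900 next round, worth 0.43 × 900 = 387 now, so the firm offers 387, keeping 513.
Round 3 (the union proposes): the firm can get 513 next round, worth 0.43 × 513 = 220.59 now. The union offers 220.59 and keeps 900 − 220.59 = 679.41.
Round 2 (the firm proposes): the union can get 679.41 next round, worth 0.43 × 679.41 = 292.1463 now. The firm offers 292.1463 and keeps 900 − 292.1463 = 607.8537.
So by rejecting in round 1, the firm gets 607.8537 next round, worth 0.43 × 607.8537 = 261.377091 now.
Offer 318 ≥ 261.377091, so the firm accepts.

Accept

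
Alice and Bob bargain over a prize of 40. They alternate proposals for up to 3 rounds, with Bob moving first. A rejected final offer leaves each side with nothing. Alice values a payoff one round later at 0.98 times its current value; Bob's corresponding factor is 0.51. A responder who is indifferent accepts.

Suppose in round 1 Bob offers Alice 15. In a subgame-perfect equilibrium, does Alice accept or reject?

Reject

Round 3 (Bob proposes): rejection yields 0 for Alice; Bob offers 0 and keeps 40.
Round 2 (Alice proposes): Bob can get 40 next round, worth 0.51 × 40 = 20.4 now, so Alice offers 20.4, keeping 19.6.
So by rejecting in round 1, Alice gets 19.6 next round, worth 0.98 × 19.6 = 19.208 now.
Offer 15 < 19.208, so Alice rejects.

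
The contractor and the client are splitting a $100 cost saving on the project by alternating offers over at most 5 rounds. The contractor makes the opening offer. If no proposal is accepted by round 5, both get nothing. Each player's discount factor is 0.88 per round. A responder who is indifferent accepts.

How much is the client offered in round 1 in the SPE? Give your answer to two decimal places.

Round 5 (the contractor proposes): the client will accept anything ≥ 0, so the contractor offers 0 and keeps 100.
Round 4 (the client proposes): the contractor can get 100 next round, worth 0.88 × 100 = 88 now. The client offers 88 and keeps 100 − 88 = 12.
Round 3 (the contractor proposes): the client can get 12 next round, worth 0.88 × 12 = 10.56 now. The contractor offers 10.56 and keeps 100 − 10.56 = 89.44.
Round 2 (the client proposes): the contractor can get 89.44 next round, worth 0.88 × 89.44 = 78.7072 now. The client offers 78.7072 and keeps 100 − 78.7072 = 21.2928.
Round 1 (the contractor proposes): the client can get 21.2928 next round, worth 0.88 × 21.2928 = 18.737664 now; the contractor offers that and keeps 81.262336.

18.74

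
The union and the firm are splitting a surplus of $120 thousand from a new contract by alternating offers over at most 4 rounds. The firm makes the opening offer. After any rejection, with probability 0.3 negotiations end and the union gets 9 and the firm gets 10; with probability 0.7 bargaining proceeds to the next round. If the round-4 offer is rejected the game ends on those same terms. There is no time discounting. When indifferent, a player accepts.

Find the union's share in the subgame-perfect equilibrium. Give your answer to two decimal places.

By backward induction:
Round 4 (the union proposes): the firm gets 10 if talks fail, so the union offers 10 and keeps 110.
Round 3 (the firm proposes): rejecting gives the union an expected 0.7 × 110 + 0.3 × 9 = 79.7. The firm offers 79.7 and keeps 120 − 79.7 = 40.3.
Round 2 (the union proposes): rejecting gives the firm an expected 0.7 × 40.3 + 0.3 × 10 = 31.21; the union offers that and keeps 88.79.
Round 1 (the firm proposes): rejecting gives the union an expected 0.7 × 88.79 + 0.3 × 9 = 64.853; the firm offers that and keeps 55.147.

64.85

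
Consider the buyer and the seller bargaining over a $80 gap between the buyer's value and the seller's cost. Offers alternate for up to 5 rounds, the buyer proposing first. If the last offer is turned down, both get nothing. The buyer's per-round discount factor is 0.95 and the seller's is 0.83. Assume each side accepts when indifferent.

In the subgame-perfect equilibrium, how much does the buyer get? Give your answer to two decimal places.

Work backward from the last round.
Round 5 (the buyer proposes): rejection yields 0 for the seller; the buyer offers 0 and keeps 80.
Round 4 (the seller proposes): the buyer can get 80 next round, worth 0.95 × 80 = 76 now; the seller offers that and keeps 4.
Round 3 (the buyer proposes): the seller can get 4 next round, worth 0.83 × 4 = 3.32 now. The buyer offers 3.32 and keeps 80 − 3.32 = 76.68.
Round 2 (the seller proposes): the buyer can get 76.68 next round, worth 0.95 × 76.68 = 72.846 now, so the seller offers 72.846, keeping 7.154.
Round 1 (the buyer proposes): the seller can get 7.154 next round, worth 0.83 × 7.154 = 5.93782 now, so the buyer offers 5.93782, keeping 74.06218.

74.06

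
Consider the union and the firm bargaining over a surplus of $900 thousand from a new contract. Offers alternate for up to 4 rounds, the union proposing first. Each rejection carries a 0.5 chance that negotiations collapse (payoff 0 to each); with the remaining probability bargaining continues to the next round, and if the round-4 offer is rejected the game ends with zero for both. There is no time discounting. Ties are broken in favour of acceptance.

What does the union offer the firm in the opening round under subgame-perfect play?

Round 4 (the firm proposes): the union will accept anything ≥ 0, so the firm offers 0 and keeps 900.
Round 3 (the union proposes): rejecting gives the firm an expected 0.5 × 900 = 450, so the union offers 450, keeping 450.
Round 2 (the firm proposes): rejecting gives the union an expected 0.5 × 450 = 225. The firm offers 225 and keeps 900 − 225 = 675.
Round 1 (the union proposes): rejecting gives the firm an expected 0.5 × 675 = 337.5; the union offers that and keeps 562.5.

337.5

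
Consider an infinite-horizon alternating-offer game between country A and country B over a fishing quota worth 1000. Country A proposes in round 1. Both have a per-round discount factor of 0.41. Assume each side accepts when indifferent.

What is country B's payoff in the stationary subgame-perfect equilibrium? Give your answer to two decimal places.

Let x be country A's share when country A proposes and y be country B's share when country B proposes.
Country B accepts iff offered ≥ 0.41·y, so x = 1000 − 0.41y. Symmetrically y = 1000 − 0.41x.
Substituting: x = 1000 − 0.41(1000 − 0.41x), giving x(1 − 0.41·0.41) = 1000(1 − 0.41).
So x = 1000 × 0.59 / 0.8319 ≈ 709.2199, and country B receives 1000 − x ≈ 290.7801.

290.78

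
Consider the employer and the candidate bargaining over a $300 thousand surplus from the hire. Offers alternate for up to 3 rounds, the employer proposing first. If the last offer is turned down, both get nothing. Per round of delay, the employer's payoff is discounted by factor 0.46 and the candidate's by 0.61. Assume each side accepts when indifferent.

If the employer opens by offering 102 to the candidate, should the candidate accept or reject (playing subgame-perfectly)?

Accept

Work out the candidate's continuation value if the offer is rejected.
Round 3 (the employer proposes): the candidate will accept anything ≥ 0, so the employer offers 0 and keeps 300.
Round 2 (the candidate proposes): the employer can get 300 next round, worth 0.46 × 300 = 138 now. The candidate offers 138 and keeps 300 − 138 = 162.
So by rejecting in round 1, the candidate gets 162 next round, worth 0.61 × 162 = 98.82 now.
Offer 102 ≥ 98.82, so the candidate accepts.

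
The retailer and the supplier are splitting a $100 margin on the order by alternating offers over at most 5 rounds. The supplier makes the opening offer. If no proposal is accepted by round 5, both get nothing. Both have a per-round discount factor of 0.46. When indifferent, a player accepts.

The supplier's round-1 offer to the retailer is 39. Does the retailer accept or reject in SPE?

Accept

Work out the retailer's continuation value if the offer is rejected.
Round 5 (the supplier proposes): rejection yields 0 for the retailer; the supplier offers 0 and keeps 100.
Round 4 (the retailer proposes): the supplier can get 100 next round, worth 0.46 × 100 = 46 now. The retailer offers 46 and keeps 100 − 46 = 54.
Round 3 (the supplier proposes): the retailer can get 54 next round, worth 0.46 × 54 = 24.84 now; the supplier offers that and keeps 75.16.
Round 2 (the retailer proposes): the supplier can get 75.16 next round, worth 0.46 × 75.16 = 34.5736 now; the retailer offers that and keeps 65.4264.
So by rejecting in round 1, the retailer gets 65.4264 next round, worth 0.46 × 65.4264 = 30.096144 now.
Offer 39 ≥ 30.096144, so the retailer accepts.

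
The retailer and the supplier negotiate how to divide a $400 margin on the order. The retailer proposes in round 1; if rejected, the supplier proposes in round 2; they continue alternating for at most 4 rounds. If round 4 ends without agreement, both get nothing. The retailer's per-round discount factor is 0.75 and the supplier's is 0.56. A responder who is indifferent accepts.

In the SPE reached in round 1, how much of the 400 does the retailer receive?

Solve by backward induction from round 4.
Round 4 (the supplier proposes): the retailer will accept anything ≥ 0, so the supplier offers 0 and keeps 400.
Round 3 (the retailer proposes): the supplier can get 400 next round, worth 0.56 × 400 = 224 now; the retailer offers that and keeps 176.
Round 2 (the supplier proposes): the retailer can get 176 next round, worth 0.75 × 176 = 132 now, so the supplier offers 132, keeping 268.
Round 1 (the retailer proposes): the supplier can get 268 next round, worth 0.56 × 268 = 150.08 now, so the retailer offers 150.08, keeping 249.92.

249.92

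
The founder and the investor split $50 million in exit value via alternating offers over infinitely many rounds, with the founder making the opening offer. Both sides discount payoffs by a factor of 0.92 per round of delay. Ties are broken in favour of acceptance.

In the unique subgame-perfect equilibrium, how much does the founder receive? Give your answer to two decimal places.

In a stationary SPE each proposer offers the other exactly their discounted continuation value.
If the founder keeps x when proposing and the investor keeps y when proposing, then x = 50 − 0.92y and y = 50 − 0.92x.
Solving: x = 50(1 − 0.92) / (1 − 0.92·0.92) = 4 / 0.1536 ≈ 26.0417.
The investor gets 50 − 26.0417 ≈ 23.9583.

26.04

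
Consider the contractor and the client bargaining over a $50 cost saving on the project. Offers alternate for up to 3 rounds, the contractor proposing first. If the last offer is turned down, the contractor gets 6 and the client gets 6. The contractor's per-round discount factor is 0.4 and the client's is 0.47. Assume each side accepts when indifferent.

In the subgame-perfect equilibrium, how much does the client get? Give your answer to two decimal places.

Round 3 (the contractor proposes): the client gets 6 if talks fail, so the contractor offers 6 and keeps 44.
Round 2 (the client proposes): the contractor can get 44 next round, worth 0.4 × 44 = 17.6 now; the client offers that and keeps 32.4.
Round 1 (the contractor proposes): the client can get 32.4 next round, worth 0.47 × 32.4 = 15.228 now. The contractor offers 15.228 and keeps 50 − 15.228 = 34.772.

15.23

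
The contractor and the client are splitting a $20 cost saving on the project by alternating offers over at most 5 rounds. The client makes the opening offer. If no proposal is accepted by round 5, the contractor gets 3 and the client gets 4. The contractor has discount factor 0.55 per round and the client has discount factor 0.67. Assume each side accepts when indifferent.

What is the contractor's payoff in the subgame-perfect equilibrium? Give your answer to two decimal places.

Round 5 (the client proposes): the contractor gets 3 if talks fail, so the client offers 3 and keeps 17.
Round 4 (the contractor proposes): the client can get 17 next round, worth 0.67 × 17 = 11.39 now, so the contractor offers 11.39, keeping 8.61.
Round 3 (the client proposes): the contractor can get 8.61 next round, worth 0.55 × 8.61 = 4.7355 now. The client offers 4.7355 and keeps 20 − 4.7355 = 15.2645.
Round 2 (the contractor proposes): the client can get 15.2645 next round, worth 0.67 × 15.2645 = 10.227215 now, so the contractor offers 10.227215, keeping 9.772785.
Round 1 (the client proposes): the contractor can get 9.772785 next round, worth 0.55 × 9.772785 = 5.37503175 now. The client offers 5.37503175 and keeps 20 − 5.37503175 = 14.62496825.

5.38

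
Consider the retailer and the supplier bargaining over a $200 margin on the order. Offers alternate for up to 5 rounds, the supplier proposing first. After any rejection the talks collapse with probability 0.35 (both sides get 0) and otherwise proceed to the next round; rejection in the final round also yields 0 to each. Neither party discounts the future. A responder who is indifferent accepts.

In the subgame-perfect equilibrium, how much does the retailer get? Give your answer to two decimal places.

64.72

Round 5 (the supplier proposes): rejection yields 0 for the retailer; the supplier offers 0 and keeps 200.
Round 4 (the retailer proposes): rejecting gives the supplier an expected 0.65 × 200 = 130. The retailer offers 130 and keeps 200 − 130 = 70.
Round 3 (the supplier proposes): rejecting gives the retailer an expected 0.65 × 70 = 45.5, so the supplier offers 45.5, keeping 154.5.
Round 2 (the retailer proposes): rejecting gives the supplier an expected 0.65 × 154.5 = 100.425; the retailer offers that and keeps 99.575.
Round 1 (the supplier proposes): rejecting gives the retailer an expected 0.65 × 99.575 = 64.72375. The supplier offers 64.72375 and keeps 200 − 64.72375 = 135.27625.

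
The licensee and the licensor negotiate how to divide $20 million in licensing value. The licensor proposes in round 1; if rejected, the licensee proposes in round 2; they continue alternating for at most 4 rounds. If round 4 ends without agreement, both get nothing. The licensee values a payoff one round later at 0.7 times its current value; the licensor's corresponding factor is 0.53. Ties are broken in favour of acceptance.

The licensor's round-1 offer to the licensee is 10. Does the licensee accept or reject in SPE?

Reject

Round 4 (the licensee proposes): the licensor will accept anything ≥ 0, so the licensee offers 0 and keeps 20.
Round 3 (the licensor proposes): the licensee can get 20 next round, worth 0.7 × 20 = 14 now. The licensor offers 14 and keeps 20 − 14 = 6.
Round 2 (the licensee proposes): the licensor can get 6 next round, worth 0.53 × 6 = 3.18 now. The licensee offers 3.18 and keeps 20 − 3.18 = 16.82.
So by rejecting in round 1, the licensee gets 16.82 next round, worth 0.7 × 16.82 = 11.774 now.
Offer 10 < 11.774, so the licensee rejects.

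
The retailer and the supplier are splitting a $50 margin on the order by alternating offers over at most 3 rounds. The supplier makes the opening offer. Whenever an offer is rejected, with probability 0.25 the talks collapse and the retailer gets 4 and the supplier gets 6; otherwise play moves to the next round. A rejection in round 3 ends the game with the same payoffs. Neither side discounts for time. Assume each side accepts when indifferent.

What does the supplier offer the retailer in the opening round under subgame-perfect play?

Round 3 (the supplier proposes): the retailer gets 4 if talks fail, so the supplier offers 4 and keeps 46.
Round 2 (the retailer proposes): rejecting gives the supplier an expected 0.75 × 46 + 0.25 × 6 = 36, so the retailer offers 36, keeping 14.
Round 1 (the supplier proposes): rejecting gives the retailer an expected 0.75 × 14 + 0.25 × 4 = 11.5, so the supplier offers 11.5, keeping 38.5.

11.5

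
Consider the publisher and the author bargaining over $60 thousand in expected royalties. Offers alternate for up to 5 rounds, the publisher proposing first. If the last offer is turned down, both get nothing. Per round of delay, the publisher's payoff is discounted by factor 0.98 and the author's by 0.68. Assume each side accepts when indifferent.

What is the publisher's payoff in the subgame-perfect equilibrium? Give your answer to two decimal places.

Solve by backward induction from round 5.
Round 5 (the publisher proposes): the author will accept anything ≥ 0, so the publisher offers 0 and keeps 60.
Round 4 (the author proposes): the publisher can get 60 next round, worth 0.98 × 60 = 58.8 now, so the author offers 58.8, keeping 1.2.
Round 3 (the publisher proposes): the author can get 1.2 next round, worth 0.68 × 1.2 = 0.816 now. The publisher offers 0.816 and keeps 60 − 0.816 = 59.184.
Round 2 (the author proposes): the publisher can get 59.184 next round, worth 0.98 × 59.184 = 58.00032 now. The author offers 58.00032 and keeps 60 − 58.00032 = 1.99968.
Round 1 (the publisher proposes): the author can get 1.99968 next round, worth 0.68 × 1.99968 = 1.3597824 now. The publisher offers 1.3597824 and keeps 60 − 1.3597824 = 58.6402176.

58.64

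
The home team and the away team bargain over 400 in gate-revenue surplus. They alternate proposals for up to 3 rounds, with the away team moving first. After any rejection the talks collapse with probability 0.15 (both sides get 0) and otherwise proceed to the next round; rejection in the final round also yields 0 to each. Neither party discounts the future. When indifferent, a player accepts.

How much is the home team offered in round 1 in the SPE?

By backward induction:
Round 3 (the away team proposes): rejection yields 0 for the home team; the away team offers 0 and keeps 400.
Round 2 (the home team proposes): rejecting gives the away team an expected 0.85 × 400 = 340, so the home team offers 340, keeping 60.
Round 1 (the away team proposes): rejecting gives the home team an expected 0.85 × 60 = 51, so the away team offers 51, keeping 349.

51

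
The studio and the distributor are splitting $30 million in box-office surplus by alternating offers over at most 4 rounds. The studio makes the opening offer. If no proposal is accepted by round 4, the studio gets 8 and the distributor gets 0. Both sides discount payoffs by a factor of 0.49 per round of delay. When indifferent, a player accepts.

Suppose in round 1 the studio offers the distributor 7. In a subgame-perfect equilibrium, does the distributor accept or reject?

Round 4 (the distributor proposes): the studio gets 8 if talks fail, so the distributor offers 8 and keeps 22.
Round 3 (the studio proposes): the distributor can get 22 next round, worth 0.49 × 22 = 10.78 now, so the studio offers 10.78, keeping 19.22.
Round 2 (the distributor proposes): the studio can get 19.22 next round, worth 0.49 × 19.22 = 9.4178 now, so the distributor offers 9.4178, keeping 20.5822.
So by rejecting in round 1, the distributor gets 20.5822 next round, worth 0.49 × 20.5822 = 10.085278 now.
Offer 7 < 10.085278, so the distributor rejects.

Reject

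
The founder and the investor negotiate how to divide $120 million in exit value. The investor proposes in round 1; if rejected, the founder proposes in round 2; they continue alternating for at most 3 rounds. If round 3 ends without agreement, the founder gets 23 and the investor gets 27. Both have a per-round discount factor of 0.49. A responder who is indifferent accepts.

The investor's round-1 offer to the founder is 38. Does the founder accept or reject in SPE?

Accept

Work out the founder's continuation value if the offer is rejected.
Round 3 (the investor proposes): the founder gets 23 if talks fail, so the investor offers 23 and keeps 97.
Round 2 (the founder proposes): the investor can get 97 next round, worth 0.49 × 97 = 47.53 now; the founder offers that and keeps 72.47.
So by rejecting in round 1, the founder gets 72.47 next round, worth 0.49 × 72.47 = 35.5103 now.
Offer 38 ≥ 35.5103, so the founder accepts.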